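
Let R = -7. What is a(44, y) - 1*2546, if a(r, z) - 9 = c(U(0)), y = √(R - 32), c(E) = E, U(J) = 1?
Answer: -2536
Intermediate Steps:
y = I*√39 (y = √(-7 - 32) = √(-39) = I*√39 ≈ 6.245*I)
a(r, z) = 10 (a(r, z) = 9 + 1 = 10)
a(44, y) - 1*2546 = 10 - 1*2546 = 10 - 2546 = -2536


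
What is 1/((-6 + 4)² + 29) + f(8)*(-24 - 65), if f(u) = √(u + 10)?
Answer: 1/33 - 267*√2 ≈ -377.56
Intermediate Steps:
f(u) = √(10 + u)
1/((-6 + 4)² + 29) + f(8)*(-24 - 65) = 1/((-6 + 4)² + 29) + √(10 + 8)*(-24 - 65) = 1/((-2)² + 29) + √18*(-89) = 1/(4 + 29) + (3*√2)*(-89) = 1/33 - 267*√2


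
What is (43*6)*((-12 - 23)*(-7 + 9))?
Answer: -18060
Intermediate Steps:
(43*6)*((-12 - 23)*(-7 + 9)) = 258*(-35*2) = 258*(-70) = -18060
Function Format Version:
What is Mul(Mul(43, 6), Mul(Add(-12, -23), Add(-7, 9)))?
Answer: -18060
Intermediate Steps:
Mul(Mul(43, 6), Mul(Add(-12, -23), Add(-7, 9))) = Mul(258, Mul(-35, 2)) = Mul(258, -70) = -18060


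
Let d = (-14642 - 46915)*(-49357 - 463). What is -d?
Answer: -3066769740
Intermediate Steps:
d = 3066769740 (d = -61557*(-49820) = 3066769740)
-d = -1*3066769740 = -3066769740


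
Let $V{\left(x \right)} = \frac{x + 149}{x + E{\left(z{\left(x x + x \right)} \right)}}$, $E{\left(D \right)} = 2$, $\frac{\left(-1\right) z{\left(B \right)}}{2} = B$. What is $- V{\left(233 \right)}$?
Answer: $- \frac{382}{235} \approx -1.6255$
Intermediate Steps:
$z{\left(B \right)} = - 2 B$
$V{\left(x \right)} = \frac{149 + x}{2 + x}$ ($V{\left(x \right)} = \frac{x + 149}{x + 2} = \frac{149 + x}{2 + x}$)
$- V{\left(233 \right)} = - \frac{149 + 233}{2 + 233} = - \frac{382}{235}$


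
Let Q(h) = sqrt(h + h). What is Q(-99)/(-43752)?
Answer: -I*sqrt(22)/14584 ≈ -0.00032161*I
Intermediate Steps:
Q(h) = sqrt(2)*sqrt(h) (Q(h) = sqrt(2*h) = sqrt(2)*sqrt(h))
Q(-99)/(-43752) = (sqrt(2)*sqrt(-99))/(-43752) = (sqrt(2)*(3*I*sqrt(11)))*(-1/43752) = (3*I*sqrt(22))*(-1/43752) = -I*sqrt(22)/14584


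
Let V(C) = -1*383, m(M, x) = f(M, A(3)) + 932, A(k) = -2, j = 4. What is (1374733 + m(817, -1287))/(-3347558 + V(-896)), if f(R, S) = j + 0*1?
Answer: -1375669/3347941 ≈ -0.41090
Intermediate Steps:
f(R, S) = 4 (f(R, S) = 4 + 0*1 = 4 + 0 = 4)
m(M, x) = 936 (m(M, x) = 4 + 932 = 936)
V(C) = -383
(1374733 + m(817, -1287))/(-3347558 + V(-896)) = (1374733 + 936)/(-3347558 - 383) = 1375669/(-3347941) = 1375669*(-1/3347941) = -1375669/3347941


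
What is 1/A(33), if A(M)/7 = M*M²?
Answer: 1/251559 ≈ 3.9752e-6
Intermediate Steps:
A(M) = 7*M³ (A(M) = 7*(M*M²) = 7*M³)
1/A(33) = 1/(7*33³) = 1/(7*35937) = 1/251559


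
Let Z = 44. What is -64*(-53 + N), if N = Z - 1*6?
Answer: 960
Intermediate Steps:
N = 38 (N = 44 - 1*6 = 44 - 6 = 38)
-64*(-53 + N) = -64*(-53 + 38) = -64*(-15) = 960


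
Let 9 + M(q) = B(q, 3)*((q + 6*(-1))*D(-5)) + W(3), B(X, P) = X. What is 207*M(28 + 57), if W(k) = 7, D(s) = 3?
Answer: 4169601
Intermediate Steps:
M(q) = -2 + q*(-18 + 3*q) (M(q) = -9 + (q*((q + 6*(-1))*3) + 7) = -9 + (q*((q - 6)*3) + 7) = -9 + (q*((-6 + q)*3) + 7) = -9 + (q*(-18 + 3*q) + 7) = -9 + (7 + q*(-18 + 3*q)) = -2 + q*(-18 + 3*q))
207*M(28 + 57) = 207*(-2 - 18*(28 + 57) + 3*(28 + 57)²) = 207*(-2 - 18*85 + 3*85²) = 207*(-2 - 1530 + 3*7225) = 207*(-2 - 1530 + 21675) = 207*20143 = 4169601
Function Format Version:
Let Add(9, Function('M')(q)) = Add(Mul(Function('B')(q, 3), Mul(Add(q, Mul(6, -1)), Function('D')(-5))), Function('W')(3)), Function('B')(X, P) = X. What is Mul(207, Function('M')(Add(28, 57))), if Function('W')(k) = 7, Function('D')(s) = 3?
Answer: 4169601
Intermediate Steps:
Function('M')(q) = Add(-2, Mul(q, Add(-18, Mul(3, q)))) (Function('M')(q) = Add(-9, Add(Mul(q, Mul(Add(q, Mul(6, -1)), 3)), 7)) = Add(-9, Add(Mul(q, Mul(Add(q, -6), 3)), 7)) = Add(-9, Add(Mul(q, Mul(Add(-6, q), 3)), 7)) = Add(-9, Add(Mul(q, Add(-18, Mul(3, q))), 7)) = Add(-9, Add(7, Mul(q, Add(-18, Mul(3, q))))) = Add(-2, Mul(q, Add(-18, Mul(3, q)))))
Mul(207, Function('M')(Add(28, 57))) = Mul(207, Add(-2, Mul(-18, Add(28, 57)), Mul(3, Pow(Add(28, 57), 2)))) = Mul(207, Add(-2, Mul(-18, 85), Mul(3, Pow(85, 2)))) = Mul(207, Add(-2, -1530, Mul(3, 7225))) = Mul(207, Add(-2, -1530, 21675)) = Mul(207, 20143) = 4169601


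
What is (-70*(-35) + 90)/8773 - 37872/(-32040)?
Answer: 5744898/3903985 ≈ 1.4715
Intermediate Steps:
(-70*(-35) + 90)/8773 - 37872/(-32040) = (2450 + 90)*(1/8773) - 37872*(-1/32040) = 2540*(1/8773) + 526/445 = 2540/8773 + 526/445 = 5744898/3903985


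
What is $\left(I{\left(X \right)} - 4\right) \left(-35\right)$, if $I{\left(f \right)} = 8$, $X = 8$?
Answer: $-140$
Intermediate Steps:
$\left(I{\left(X \right)} - 4\right) \left(-35\right) = \left(8 - 4\right) \left(-35\right) = 4 \left(-35\right) = -140$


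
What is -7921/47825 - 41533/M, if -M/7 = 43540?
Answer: -85569331/2915220700 ≈ -0.029353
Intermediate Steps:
M = -304780 (M = -7*43540 = -304780)
-7921/47825 - 41533/M = -7921/47825 - 41533/(-304780) = -7921*1/47825 - 41533*(-1/304780) = -7921/47825 + 41533/304780 = -85569331/2915220700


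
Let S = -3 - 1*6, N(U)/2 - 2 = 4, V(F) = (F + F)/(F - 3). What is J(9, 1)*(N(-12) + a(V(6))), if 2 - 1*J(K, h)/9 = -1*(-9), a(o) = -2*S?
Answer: -1890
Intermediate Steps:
V(F) = 2*F/(-3 + F) (V(F) = (2*F)/(-3 + F) = 2*F/(-3 + F))
N(U) = 12 (N(U) = 4 + 2*4 = 4 + 8 = 12)
S = -9 (S = -3 - 6 = -9)
a(o) = 18 (a(o) = -2*(-9) = 18)
J(K, h) = -63 (J(K, h) = 18 - (-9)*(-9) = 18 - 9*9 = 18 - 81 = -63)
J(9, 1)*(N(-12) + a(V(6))) = -63*(12 + 18) = -63*30 = -1890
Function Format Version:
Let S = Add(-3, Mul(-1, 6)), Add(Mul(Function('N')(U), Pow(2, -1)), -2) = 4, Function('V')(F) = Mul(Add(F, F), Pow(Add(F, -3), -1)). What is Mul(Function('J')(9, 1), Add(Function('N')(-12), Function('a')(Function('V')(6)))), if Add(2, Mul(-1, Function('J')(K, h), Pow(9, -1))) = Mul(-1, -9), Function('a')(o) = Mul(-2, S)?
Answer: -1890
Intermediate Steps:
Function('V')(F) = Mul(2, F, Pow(Add(-3, F), -1)) (Function('V')(F) = Mul(Mul(2, F), Pow(Add(-3, F), -1)) = Mul(2, F, Pow(Add(-3, F), -1)))
Function('N')(U) = 12 (Function('N')(U) = Add(4, Mul(2, 4)) = Add(4, 8) = 12)
S = -9 (S = Add(-3, -6) = -9)
Function('a')(o) = 18 (Function('a')(o) = Mul(-2, -9) = 18)
Function('J')(K, h) = -63 (Function('J')(K, h) = Add(18, Mul(-9, Mul(-1, -9))) = Add(18, Mul(-9, 9)) = Add(18, -81) = -63)
Mul(Function('J')(9, 1), Add(Function('N')(-12), Function('a')(Function('V')(6)))) = Mul(-63, Add(12, 18)) = Mul(-63, 30) = -1890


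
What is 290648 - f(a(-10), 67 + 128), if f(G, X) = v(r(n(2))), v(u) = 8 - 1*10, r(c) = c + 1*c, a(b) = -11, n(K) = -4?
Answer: 290650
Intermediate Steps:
r(c) = 2*c (r(c) = c + c = 2*c)
v(u) = -2 (v(u) = 8 - 10 = -2)
f(G, X) = -2
290648 - f(a(-10), 67 + 128) = 290648 - 1*(-2) = 290648 + 2 = 290650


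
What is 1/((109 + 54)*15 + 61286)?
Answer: 1/63731 ≈ 1.5691e-5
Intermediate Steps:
1/((109 + 54)*15 + 61286) = 1/(163*15 + 61286) = 1/(2445 + 61286) = 1/63731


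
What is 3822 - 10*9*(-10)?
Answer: 4722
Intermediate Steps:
3822 - 10*9*(-10) = 3822 - 90*(-10) = 3822 + 900 = 4722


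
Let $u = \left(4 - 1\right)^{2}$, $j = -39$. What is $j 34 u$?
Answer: $-11934$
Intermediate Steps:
$u = 9$ ($u = 3^{2} = 9$)
$j 34 u = \left(-39\right) 34 \cdot 9 = \left(-1326\right) 9 = -11934$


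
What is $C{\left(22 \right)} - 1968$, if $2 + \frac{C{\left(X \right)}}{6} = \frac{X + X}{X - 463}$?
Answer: $- \frac{291148}{147} \approx -1980.6$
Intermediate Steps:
$C{\left(X \right)} = -12 + \frac{12 X}{-463 + X}$ ($C{\left(X \right)} = -12 + 6 \frac{X + X}{X - 463} = -12 + 6 \frac{2 X}{-463 + X} = -12 + \frac{12 X}{-463 + X}$)
$C{\left(22 \right)} - 1968 = \frac{5556}{-463 + 22} - 1968 = \frac{5556}{-441} - 1968 = 5556 \left(- \frac{1}{441}\right) - 1968 = - \frac{1852}{147} - 1968 = - \frac{291148}{147}$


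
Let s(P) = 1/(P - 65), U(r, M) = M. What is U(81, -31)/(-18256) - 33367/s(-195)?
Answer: 158378467551/18256 ≈ 8.6754e+6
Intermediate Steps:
s(P) = 1/(-65 + P)
U(81, -31)/(-18256) - 33367/s(-195) = -31/(-18256) - 33367/(1/(-65 - 195)) = -31*(-1/18256) - 33367/(1/(-260)) = 31/18256 - 33367/(-1/260) = 31/18256 - 33367*(-260) = 31/18256 + 8675420 = 158378467551/18256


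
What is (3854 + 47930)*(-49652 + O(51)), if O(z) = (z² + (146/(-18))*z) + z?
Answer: -7365807944/3 ≈ -2.4553e+9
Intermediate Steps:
O(z) = z² - 64*z/9 (O(z) = (z² + (146*(-1/18))*z) + z = (z² - 73*z/9) + z = z² - 64*z/9)
(3854 + 47930)*(-49652 + O(51)) = (3854 + 47930)*(-49652 + (⅑)*51*(-64 + 9*51)) = 51784*(-49652 + (⅑)*51*(-64 + 459)) = 51784*(-49652 + (⅑)*51*395) = 51784*(-49652 + 6715/3) = 51784*(-142241/3) = -7365807944/3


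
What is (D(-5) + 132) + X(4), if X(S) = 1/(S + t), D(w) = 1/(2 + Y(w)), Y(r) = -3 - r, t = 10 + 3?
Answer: 8997/68 ≈ 132.31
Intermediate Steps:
t = 13
D(w) = 1/(-1 - w) (D(w) = 1/(2 + (-3 - w)) = 1/(-1 - w))
X(S) = 1/(13 + S) (X(S) = 1/(S + 13) = 1/(13 + S))
(D(-5) + 132) + X(4) = (-1/(1 - 5) + 132) + 1/(13 + 4) = (-1/(-4) + 132) + 1/17 = (-1*(-1/4) + 132) + 1/17 = (1/4 + 132) + 1/17 = 529/4 + 1/17 = 8997/68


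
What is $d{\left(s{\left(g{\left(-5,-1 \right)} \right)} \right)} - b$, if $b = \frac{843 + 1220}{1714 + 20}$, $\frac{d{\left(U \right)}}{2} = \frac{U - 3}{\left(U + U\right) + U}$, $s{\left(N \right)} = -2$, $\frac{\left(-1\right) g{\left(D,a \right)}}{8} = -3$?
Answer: $\frac{827}{1734} \approx 0.47693$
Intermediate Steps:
$g{\left(D,a \right)} = 24$ ($g{\left(D,a \right)} = \left(-8\right) \left(-3\right) = 24$)
$d{\left(U \right)} = \frac{2 \left(-3 + U\right)}{3 U}$ ($d{\left(U \right)} = 2 \frac{U - 3}{\left(U + U\right) + U} = 2 \frac{-3 + U}{2 U + U} = 2 \frac{-3 + U}{3 U} = \frac{2 \left(-3 + U\right)}{3 U}$)
$b = \frac{2063}{1734} \approx 1.1897$
$d{\left(s{\left(g{\left(-5,-1 \right)} \right)} \right)} - b = \left(\frac{2}{3} - \frac{2}{-2}\right) - \frac{2063}{1734} = \left(\frac{2}{3} - -1\right) - \frac{2063}{1734} = \left(\frac{2}{3} + 1\right) - \frac{2063}{1734} = \frac{5}{3} - \frac{2063}{1734} = \frac{827}{1734}$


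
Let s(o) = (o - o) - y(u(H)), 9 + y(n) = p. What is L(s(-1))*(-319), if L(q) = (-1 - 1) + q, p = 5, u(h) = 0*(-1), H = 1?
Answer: -638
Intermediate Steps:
u(h) = 0
y(n) = -4 (y(n) = -9 + 5 = -4)
s(o) = 4 (s(o) = (o - o) - 1*(-4) = 0 + 4 = 4)
L(q) = -2 + q
L(s(-1))*(-319) = (-2 + 4)*(-319) = 2*(-319) = -638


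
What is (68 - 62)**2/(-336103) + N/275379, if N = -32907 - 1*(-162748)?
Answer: 43630035979/92555708037 ≈ 0.47139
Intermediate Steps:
N = 129841 (N = -32907 + 162748 = 129841)
(68 - 62)**2/(-336103) + N/275379 = (68 - 62)**2/(-336103) + 129841/275379 = 6**2*(-1/336103) + 129841*(1/275379) = 36*(-1/336103) + 129841/275379 = -36/336103 + 129841/275379 = 43630035979/92555708037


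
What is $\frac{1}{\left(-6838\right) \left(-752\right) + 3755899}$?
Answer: $\frac{1}{8898075} \approx 1.1238 \cdot 10^{-7}$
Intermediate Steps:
$\frac{1}{\left(-6838\right) \left(-752\right) + 3755899} = \frac{1}{5142176 + 3755899} = \frac{1}{8898075}$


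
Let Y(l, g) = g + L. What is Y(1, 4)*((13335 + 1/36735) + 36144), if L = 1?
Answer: 1817611066/7347 ≈ 2.4740e+5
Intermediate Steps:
Y(l, g) = 1 + g (Y(l, g) = g + 1 = 1 + g)
Y(1, 4)*((13335 + 1/36735) + 36144) = (1 + 4)*((13335 + 1/36735) + 36144) = 5*((13335 + 1/36735) + 36144) = 5*(489861226/36735 + 36144) = 5*(1817611066/36735) = 1817611066/7347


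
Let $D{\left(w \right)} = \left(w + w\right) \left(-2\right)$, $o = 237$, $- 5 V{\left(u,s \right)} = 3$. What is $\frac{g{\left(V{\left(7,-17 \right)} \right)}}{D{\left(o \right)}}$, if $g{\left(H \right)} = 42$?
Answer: $- \frac{7}{158} \approx -0.044304$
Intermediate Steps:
$V{\left(u,s \right)} = - \frac{3}{5}$ ($V{\left(u,s \right)} = \left(- \frac{1}{5}\right) 3 = - \frac{3}{5}$)
$D{\left(w \right)} = - 4 w$ ($D{\left(w \right)} = 2 w \left(-2\right) = - 4 w$)
$\frac{g{\left(V{\left(7,-17 \right)} \right)}}{D{\left(o \right)}} = \frac{42}{\left(-4\right) 237} = \frac{42}{-948} = 42 \left(- \frac{1}{948}\right) = - \frac{7}{158}$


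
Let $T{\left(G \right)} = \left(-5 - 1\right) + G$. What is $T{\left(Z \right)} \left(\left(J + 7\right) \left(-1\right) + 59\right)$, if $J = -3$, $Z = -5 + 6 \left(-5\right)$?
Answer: $-2255$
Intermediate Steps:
$Z = -35$ ($Z = -5 - 30 = -35$)
$T{\left(G \right)} = -6 + G$
$T{\left(Z \right)} \left(\left(J + 7\right) \left(-1\right) + 59\right) = \left(-6 - 35\right) \left(\left(-3 + 7\right) \left(-1\right) + 59\right) = - 41 \left(4 \left(-1\right) + 59\right) = - 41 \left(-4 + 59\right) = \left(-41\right) 55 = -2255$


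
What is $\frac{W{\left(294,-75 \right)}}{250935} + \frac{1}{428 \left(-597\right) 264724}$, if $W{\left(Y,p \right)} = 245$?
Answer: $\frac{1104806537143}{1131569928962736} \approx 0.00097635$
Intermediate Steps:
$\frac{W{\left(294,-75 \right)}}{250935} + \frac{1}{428 \left(-597\right) 264724} = \frac{245}{250935} + \frac{1}{428 \left(-597\right) 264724} = 245 \cdot \frac{1}{250935} + \frac{1}{-255516} \cdot \frac{1}{264724} = \frac{49}{50187} - \frac{1}{67641217584} = \frac{1104806537143}{1131569928962736}$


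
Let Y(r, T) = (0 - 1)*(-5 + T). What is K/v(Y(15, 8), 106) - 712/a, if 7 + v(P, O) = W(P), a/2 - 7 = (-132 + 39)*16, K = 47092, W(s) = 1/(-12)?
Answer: -836888764/125885 ≈ -6648.0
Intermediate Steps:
Y(r, T) = 5 - T (Y(r, T) = -(-5 + T) = 5 - T)
W(s) = -1/12
a = -2962 (a = 14 + 2*((-132 + 39)*16) = 14 + 2*(-93*16) = 14 + 2*(-1488) = 14 - 2976 = -2962)
v(P, O) = -85/12 (v(P, O) = -7 - 1/12 = -85/12)
K/v(Y(15, 8), 106) - 712/a = 47092/(-85/12) - 712/(-2962) = 47092*(-12/85) - 712*(-1/2962) = -565104/85 + 356/1481 = -836888764/125885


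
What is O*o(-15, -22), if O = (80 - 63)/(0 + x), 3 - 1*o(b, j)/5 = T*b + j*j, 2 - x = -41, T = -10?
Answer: -53635/43 ≈ -1247.3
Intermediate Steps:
x = 43 (x = 2 - 1*(-41) = 2 + 41 = 43)
o(b, j) = 15 - 5*j² + 50*b (o(b, j) = 15 - 5*(-10*b + j*j) = 15 - 5*(-10*b + j²) = 15 - 5*(j² - 10*b) = 15 + (-5*j² + 50*b) = 15 - 5*j² + 50*b)
O = 17/43 (O = (80 - 63)/(0 + 43) = 17/43 ≈ 0.39535)
O*o(-15, -22) = 17*(15 - 5*(-22)² + 50*(-15))/43 = 17*(15 - 5*484 - 750)/43 = 17*(15 - 2420 - 750)/43 = (17/43)*(-3155) = -53635/43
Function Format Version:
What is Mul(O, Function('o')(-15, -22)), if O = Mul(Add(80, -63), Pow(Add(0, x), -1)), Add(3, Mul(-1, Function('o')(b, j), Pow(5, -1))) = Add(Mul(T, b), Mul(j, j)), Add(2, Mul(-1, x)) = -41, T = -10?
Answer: Rational(-53635, 43) ≈ -1247.3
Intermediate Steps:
x = 43 (x = Add(2, Mul(-1, -41)) = Add(2, 41) = 43)
Function('o')(b, j) = Add(15, Mul(-5, Pow(j, 2)), Mul(50, b)) (Function('o')(b, j) = Add(15, Mul(-5, Add(Mul(-10, b), Mul(j, j)))) = Add(15, Mul(-5, Add(Mul(-10, b), Pow(j, 2)))) = Add(15, Mul(-5, Add(Pow(j, 2), Mul(-10, b)))) = Add(15, Add(Mul(-5, Pow(j, 2)), Mul(50, b))) = Add(15, Mul(-5, Pow(j, 2)), Mul(50, b)))
O = Rational(17, 43) (O = Mul(Add(80, -63), Pow(Add(0, 43), -1)) = Mul(17, Pow(43, -1)) = Mul(17, Rational(1, 43)) = Rational(17, 43) ≈ 0.39535)
Mul(O, Function('o')(-15, -22)) = Mul(Rational(17, 43), Add(15, Mul(-5, Pow(-22, 2)), Mul(50, -15))) = Mul(Rational(17, 43), Add(15, Mul(-5, 484), -750)) = Mul(Rational(17, 43), Add(15, -2420, -750)) = Mul(Rational(17, 43), -3155) = Rational(-53635, 43)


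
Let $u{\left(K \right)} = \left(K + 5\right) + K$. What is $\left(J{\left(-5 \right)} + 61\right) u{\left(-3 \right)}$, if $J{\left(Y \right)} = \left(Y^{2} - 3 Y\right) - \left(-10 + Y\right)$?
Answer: $-116$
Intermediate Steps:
$J{\left(Y \right)} = 10 + Y^{2} - 4 Y$
$u{\left(K \right)} = 5 + 2 K$ ($u{\left(K \right)} = \left(5 + K\right) + K = 5 + 2 K$)
$\left(J{\left(-5 \right)} + 61\right) u{\left(-3 \right)} = \left(\left(10 + \left(-5\right)^{2} - -20\right) + 61\right) \left(5 + 2 \left(-3\right)\right) = \left(\left(10 + 25 + 20\right) + 61\right) \left(5 - 6\right) = \left(55 + 61\right) \left(-1\right) = 116 \left(-1\right) = -116$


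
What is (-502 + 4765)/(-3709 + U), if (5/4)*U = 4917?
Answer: 21315/1123 ≈ 18.980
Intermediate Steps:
U = 19668/5 (U = (4/5)*4917 = 19668/5 ≈ 3933.6)
(-502 + 4765)/(-3709 + U) = (-502 + 4765)/(-3709 + 19668/5) = 4263/(1123/5) = 4263*(5/1123) = 21315/1123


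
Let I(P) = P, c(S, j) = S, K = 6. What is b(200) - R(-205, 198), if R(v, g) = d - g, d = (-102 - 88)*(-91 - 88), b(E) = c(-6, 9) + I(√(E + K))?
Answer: -33818 + √206 ≈ -33804.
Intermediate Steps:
b(E) = -6 + √(6 + E) (b(E) = -6 + √(E + 6) = -6 + √(6 + E))
d = 34010 (d = -190*(-179) = 34010)
R(v, g) = 34010 - g
b(200) - R(-205, 198) = (-6 + √(6 + 200)) - (34010 - 1*198) = (-6 + √206) - (34010 - 198) = (-6 + √206) - 1*33812 = (-6 + √206) - 33812 = -33818 + √206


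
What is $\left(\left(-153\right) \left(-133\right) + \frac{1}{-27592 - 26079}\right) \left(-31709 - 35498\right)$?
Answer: $- \frac{73400204219846}{53671} \approx -1.3676 \cdot 10^{9}$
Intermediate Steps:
$\left(\left(-153\right) \left(-133\right) + \frac{1}{-27592 - 26079}\right) \left(-31709 - 35498\right) = \left(20349 + \frac{1}{-53671}\right) \left(-67207\right) = \left(20349 - \frac{1}{53671}\right) \left(-67207\right) = \frac{1092151178}{53671} \left(-67207\right) = - \frac{73400204219846}{53671}$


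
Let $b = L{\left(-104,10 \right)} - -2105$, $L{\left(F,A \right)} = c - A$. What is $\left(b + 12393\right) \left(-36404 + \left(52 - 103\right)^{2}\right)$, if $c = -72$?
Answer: $-487304048$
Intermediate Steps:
$L{\left(F,A \right)} = -72 - A$
$b = 2023$ ($b = \left(-72 - 10\right) - -2105 = \left(-72 - 10\right) + \left(-1269 + 3374\right) = -82 + 2105 = 2023$)
$\left(b + 12393\right) \left(-36404 + \left(52 - 103\right)^{2}\right) = \left(2023 + 12393\right) \left(-36404 + \left(52 - 103\right)^{2}\right) = 14416 \left(-36404 + \left(-51\right)^{2}\right) = 14416 \left(-36404 + 2601\right) = 14416 \left(-33803\right) = -487304048$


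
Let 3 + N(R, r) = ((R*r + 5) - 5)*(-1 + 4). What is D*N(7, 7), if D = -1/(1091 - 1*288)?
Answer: -144/803 ≈ -0.17933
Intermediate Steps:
N(R, r) = -3 + 3*R*r (N(R, r) = -3 + ((R*r + 5) - 5)*(-1 + 4) = -3 + ((5 + R*r) - 5)*3 = -3 + (R*r)*3 = -3 + 3*R*r)
D = -1/803 (D = -1/(1091 - 288) = -1/803 ≈ -0.0012453)
D*N(7, 7) = -(-3 + 3*7*7)/803 = -(-3 + 147)/803 = -1/803*144 = -144/803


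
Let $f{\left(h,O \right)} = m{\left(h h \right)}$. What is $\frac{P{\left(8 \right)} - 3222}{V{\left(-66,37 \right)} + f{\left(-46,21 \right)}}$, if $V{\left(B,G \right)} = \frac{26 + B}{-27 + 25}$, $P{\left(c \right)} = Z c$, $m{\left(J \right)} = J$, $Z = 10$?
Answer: $- \frac{1571}{1068} \approx -1.471$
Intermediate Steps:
$f{\left(h,O \right)} = h^{2}$ ($f{\left(h,O \right)} = h h = h^{2}$)
$P{\left(c \right)} = 10 c$
$V{\left(B,G \right)} = -13 - \frac{B}{2}$ ($V{\left(B,G \right)} = \frac{26 + B}{-2} = \left(26 + B\right) \left(- \frac{1}{2}\right) = -13 - \frac{B}{2}$)
$\frac{P{\left(8 \right)} - 3222}{V{\left(-66,37 \right)} + f{\left(-46,21 \right)}} = \frac{10 \cdot 8 - 3222}{\left(-13 - -33\right) + \left(-46\right)^{2}} = \frac{80 - 3222}{\left(-13 + 33\right) + 2116} = - \frac{3142}{20 + 2116} = - \frac{3142}{2136} = \left(-3142\right) \frac{1}{2136} = - \frac{1571}{1068}$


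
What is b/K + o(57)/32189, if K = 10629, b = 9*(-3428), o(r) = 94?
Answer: -110232878/38015209 ≈ -2.8997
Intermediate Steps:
b = -30852
b/K + o(57)/32189 = -30852/10629 + 94/32189 = -30852*1/10629 + 94*(1/32189) = -3428/1181 + 94/32189 = -110232878/38015209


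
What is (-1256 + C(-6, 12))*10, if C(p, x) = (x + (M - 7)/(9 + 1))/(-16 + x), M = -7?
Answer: -25173/2 ≈ -12587.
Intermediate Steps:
C(p, x) = (-7/5 + x)/(-16 + x) (C(p, x) = (x + (-7 - 7)/(9 + 1))/(-16 + x) = (x - 14/10)/(-16 + x) = (x - 14*⅒)/(-16 + x) = (x - 7/5)/(-16 + x) = (-7/5 + x)/(-16 + x))
(-1256 + C(-6, 12))*10 = (-1256 + (-7/5 + 12)/(-16 + 12))*10 = (-1256 + (53/5)/(-4))*10 = (-1256 - ¼*53/5)*10 = (-1256 - 53/20)*10 = -25173/20*10 = -25173/2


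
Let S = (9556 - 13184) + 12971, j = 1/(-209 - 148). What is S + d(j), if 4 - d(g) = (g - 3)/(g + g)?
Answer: 8811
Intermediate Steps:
j = -1/357 (j = 1/(-357) = -1/357 ≈ -0.0028011)
d(g) = 4 - (-3 + g)/(2*g) (d(g) = 4 - (g - 3)/(g + g) = 4 - (-3 + g)/(2*g))
S = 9343 (S = -3628 + 12971 = 9343)
S + d(j) = 9343 + (3 + 7*(-1/357))/(2*(-1/357)) = 9343 + (½)*(-357)*(3 - 1/51) = 9343 + (½)*(-357)*(152/51) = 9343 - 532 = 8811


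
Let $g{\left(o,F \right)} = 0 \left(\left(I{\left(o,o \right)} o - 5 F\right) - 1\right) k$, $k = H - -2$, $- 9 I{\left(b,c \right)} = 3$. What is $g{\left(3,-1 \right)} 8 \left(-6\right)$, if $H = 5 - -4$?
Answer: $0$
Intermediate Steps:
$I{\left(b,c \right)} = - \frac{1}{3}$ ($I{\left(b,c \right)} = \left(- \frac{1}{9}\right) 3 = - \frac{1}{3}$)
$H = 9$ ($H = 5 + 4 = 9$)
$k = 11$ ($k = 9 - -2 = 9 + 2 = 11$)
$g{\left(o,F \right)} = 0$ ($g{\left(o,F \right)} = 0 \left(\left(- \frac{o}{3} - 5 F\right) - 1\right) 11 = 0 \left(\left(- 5 F - \frac{o}{3}\right) - 1\right) 11 = 0 \left(-1 - 5 F - \frac{o}{3}\right) 11 = 0 \cdot 11 = 0$)
$g{\left(3,-1 \right)} 8 \left(-6\right) = 0 \cdot 8 \left(-6\right) = 0 \left(-6\right) = 0$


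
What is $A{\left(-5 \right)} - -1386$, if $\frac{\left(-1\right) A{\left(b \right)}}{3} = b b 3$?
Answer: $1161$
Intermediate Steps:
$A{\left(b \right)} = - 9 b^{2}$ ($A{\left(b \right)} = - 3 b b 3 = - 3 b^{2} \cdot 3 = - 3 \cdot 3 b^{2} = - 9 b^{2}$)
$A{\left(-5 \right)} - -1386 = - 9 \left(-5\right)^{2} - -1386 = \left(-9\right) 25 + 1386 = -225 + 1386 = 1161$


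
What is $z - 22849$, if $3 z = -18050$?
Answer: $- \frac{86597}{3} \approx -28866.0$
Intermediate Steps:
$z = - \frac{18050}{3}$ ($z = \frac{1}{3} \left(-18050\right) = - \frac{18050}{3} \approx -6016.7$)
$z - 22849 = - \frac{18050}{3} - 22849 = - \frac{86597}{3}$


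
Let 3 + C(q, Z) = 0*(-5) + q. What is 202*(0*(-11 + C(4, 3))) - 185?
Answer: -185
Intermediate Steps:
C(q, Z) = -3 + q (C(q, Z) = -3 + (0*(-5) + q) = -3 + (0 + q) = -3 + q)
202*(0*(-11 + C(4, 3))) - 185 = 202*(0*(-11 + (-3 + 4))) - 185 = 202*(0*(-11 + 1)) - 185 = 202*(0*(-10)) - 185 = 202*0 - 185 = 0 - 185 = -185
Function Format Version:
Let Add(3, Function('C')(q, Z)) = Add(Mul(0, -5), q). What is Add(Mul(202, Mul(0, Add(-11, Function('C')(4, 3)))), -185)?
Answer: -185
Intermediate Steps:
Function('C')(q, Z) = Add(-3, q) (Function('C')(q, Z) = Add(-3, Add(Mul(0, -5), q)) = Add(-3, Add(0, q)) = Add(-3, q))
Add(Mul(202, Mul(0, Add(-11, Function('C')(4, 3)))), -185) = Add(Mul(202, Mul(0, Add(-11, Add(-3, 4)))), -185) = Add(Mul(202, Mul(0, Add(-11, 1))), -185) = Add(Mul(202, Mul(0, -10)), -185) = Add(Mul(202, 0), -185) = Add(0, -185) = -185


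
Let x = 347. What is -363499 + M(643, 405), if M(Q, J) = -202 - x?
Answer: -364048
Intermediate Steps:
M(Q, J) = -549 (M(Q, J) = -202 - 1*347 = -202 - 347 = -549)
-363499 + M(643, 405) = -363499 - 549 = -364048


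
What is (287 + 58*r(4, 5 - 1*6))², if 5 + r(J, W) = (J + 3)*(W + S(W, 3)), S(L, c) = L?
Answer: 664225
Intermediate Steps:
r(J, W) = -5 + 2*W*(3 + J) (r(J, W) = -5 + (J + 3)*(W + W) = -5 + (3 + J)*(2*W) = -5 + 2*W*(3 + J))
(287 + 58*r(4, 5 - 1*6))² = (287 + 58*(-5 + 6*(5 - 1*6) + 2*4*(5 - 1*6)))² = (287 + 58*(-5 + 6*(5 - 6) + 2*4*(5 - 6)))² = (287 + 58*(-5 + 6*(-1) + 2*4*(-1)))² = (287 + 58*(-5 - 6 - 8))² = (287 + 58*(-19))² = (287 - 1102)² = (-815)² = 664225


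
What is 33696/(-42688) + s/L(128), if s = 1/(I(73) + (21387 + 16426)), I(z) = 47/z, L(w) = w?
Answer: -186028558541/235671568896 ≈ -0.78936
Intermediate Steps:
s = 73/2760396 (s = 1/(47/73 + (21387 + 16426)) = 1/(47*(1/73) + 37813) = 1/(47/73 + 37813) = 1/(2760396/73) = 73/2760396 ≈ 2.6445e-5)
33696/(-42688) + s/L(128) = 33696/(-42688) + (73/2760396)/128 = 33696*(-1/42688) + (73/2760396)*(1/128) = -1053/1334 + 73/353330688 = -186028558541/235671568896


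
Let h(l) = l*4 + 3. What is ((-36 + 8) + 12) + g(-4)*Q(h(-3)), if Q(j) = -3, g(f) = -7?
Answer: 5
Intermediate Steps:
h(l) = 3 + 4*l (h(l) = 4*l + 3 = 3 + 4*l)
((-36 + 8) + 12) + g(-4)*Q(h(-3)) = ((-36 + 8) + 12) - 7*(-3) = (-28 + 12) + 21 = -16 + 21 = 5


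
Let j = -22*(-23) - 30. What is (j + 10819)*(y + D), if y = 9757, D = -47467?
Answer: -425934450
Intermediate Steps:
j = 476 (j = 506 - 30 = 476)
(j + 10819)*(y + D) = (476 + 10819)*(9757 - 47467) = 11295*(-37710) = -425934450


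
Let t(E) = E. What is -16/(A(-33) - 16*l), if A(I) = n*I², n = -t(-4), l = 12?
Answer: -4/1041 ≈ -0.0038425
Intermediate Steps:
n = 4 (n = -1*(-4) = 4)
A(I) = 4*I²
-16/(A(-33) - 16*l) = -16/(4*(-33)² - 16*12) = -16/(4*1089 - 192) = -16/(4356 - 192) = -16/4164 = (1/4164)*(-16) = -4/1041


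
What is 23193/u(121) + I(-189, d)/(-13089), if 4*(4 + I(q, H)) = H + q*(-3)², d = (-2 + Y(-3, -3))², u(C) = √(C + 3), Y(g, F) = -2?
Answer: 567/17452 + 23193*√31/62 ≈ 2082.8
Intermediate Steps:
u(C) = √(3 + C)
d = 16 (d = (-2 - 2)² = (-4)² = 16)
I(q, H) = -4 + H/4 + 9*q/4 (I(q, H) = -4 + (H + q*(-3)²)/4 = -4 + (H + q*9)/4 = -4 + (H + 9*q)/4 = -4 + (H/4 + 9*q/4) = -4 + H/4 + 9*q/4)
23193/u(121) + I(-189, d)/(-13089) = 23193/(√(3 + 121)) + (-4 + (¼)*16 + (9/4)*(-189))/(-13089) = 23193/(√124) + (-4 + 4 - 1701/4)*(-1/13089) = 23193/((2*√31)) - 1701/4*(-1/13089) = 23193*(√31/62) + 567/17452 = 23193*√31/62 + 567/17452 = 567/17452 + 23193*√31/62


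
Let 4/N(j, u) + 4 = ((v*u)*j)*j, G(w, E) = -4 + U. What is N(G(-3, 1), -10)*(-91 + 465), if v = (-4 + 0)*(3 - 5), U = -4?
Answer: -374/1281 ≈ -0.29196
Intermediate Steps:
v = 8 (v = -4*(-2) = 8)
G(w, E) = -8 (G(w, E) = -4 - 4 = -8)
N(j, u) = 4/(-4 + 8*u*j²) (N(j, u) = 4/(-4 + ((8*u)*j)*j) = 4/(-4 + (8*j*u)*j) = 4/(-4 + 8*u*j²))
N(G(-3, 1), -10)*(-91 + 465) = (-91 + 465)/(-1 + 2*(-10)*(-8)²) = 374/(-1 + 2*(-10)*64) = 374/(-1 - 1280) = 374/(-1281) = -1/1281*374 = -374/1281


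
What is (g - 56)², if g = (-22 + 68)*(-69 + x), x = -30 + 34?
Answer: 9278116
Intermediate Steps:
x = 4
g = -2990 (g = (-22 + 68)*(-69 + 4) = 46*(-65) = -2990)
(g - 56)² = (-2990 - 56)² = (-3046)² = 9278116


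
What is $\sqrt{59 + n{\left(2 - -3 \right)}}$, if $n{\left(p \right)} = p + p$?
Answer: $\sqrt{69} \approx 8.3066$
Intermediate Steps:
$n{\left(p \right)} = 2 p$
$\sqrt{59 + n{\left(2 - -3 \right)}} = \sqrt{59 + 2 \left(2 - -3\right)} = \sqrt{59 + 2 \left(2 + 3\right)} = \sqrt{59 + 2 \cdot 5} = \sqrt{59 + 10} = \sqrt{69}$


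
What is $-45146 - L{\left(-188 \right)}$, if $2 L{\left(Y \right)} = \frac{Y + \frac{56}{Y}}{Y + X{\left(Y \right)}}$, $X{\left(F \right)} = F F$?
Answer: $- \frac{74596176047}{1652332} \approx -45146.0$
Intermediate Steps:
$X{\left(F \right)} = F^{2}$
$L{\left(Y \right)} = \frac{Y + \frac{56}{Y}}{2 \left(Y + Y^{2}\right)}$ ($L{\left(Y \right)} = \frac{\left(Y + \frac{56}{Y}\right) \frac{1}{Y + Y^{2}}}{2} = \frac{\frac{1}{Y + Y^{2}} \left(Y + \frac{56}{Y}\right)}{2} = \frac{Y + \frac{56}{Y}}{2 \left(Y + Y^{2}\right)}$)
$-45146 - L{\left(-188 \right)} = -45146 - \frac{56 + \left(-188\right)^{2}}{2 \cdot 35344 \left(1 - 188\right)} = -45146 - \frac{1}{2} \cdot \frac{1}{35344} \frac{1}{-187} \left(56 + 35344\right) = -45146 - \frac{1}{2} \cdot \frac{1}{35344} \left(- \frac{1}{187}\right) 35400 = -45146 - - \frac{4425}{1652332} = -45146 + \frac{4425}{1652332} = - \frac{74596176047}{1652332}$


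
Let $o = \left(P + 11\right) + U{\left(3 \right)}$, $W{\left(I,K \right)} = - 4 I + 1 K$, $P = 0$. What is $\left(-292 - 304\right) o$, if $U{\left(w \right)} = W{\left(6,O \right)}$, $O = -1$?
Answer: $8344$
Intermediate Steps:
$W{\left(I,K \right)} = K - 4 I$ ($W{\left(I,K \right)} = - 4 I + K = K - 4 I$)
$U{\left(w \right)} = -25$ ($U{\left(w \right)} = -1 - 24 = -25$)
$o = -14$ ($o = \left(0 + 11\right) - 25 = 11 - 25 = -14$)
$\left(-292 - 304\right) o = \left(-292 - 304\right) \left(-14\right) = \left(-596\right) \left(-14\right) = 8344$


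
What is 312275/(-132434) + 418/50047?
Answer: -15573069513/6627924398 ≈ -2.3496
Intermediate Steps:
312275/(-132434) + 418/50047 = 312275*(-1/132434) + 418*(1/50047) = -312275/132434 + 418/50047 = -15573069513/6627924398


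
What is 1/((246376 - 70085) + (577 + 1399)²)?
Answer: 1/4080867 ≈ 2.4505e-7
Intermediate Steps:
1/((246376 - 70085) + (577 + 1399)²) = 1/(176291 + 1976²) = 1/(176291 + 3904576) = 1/4080867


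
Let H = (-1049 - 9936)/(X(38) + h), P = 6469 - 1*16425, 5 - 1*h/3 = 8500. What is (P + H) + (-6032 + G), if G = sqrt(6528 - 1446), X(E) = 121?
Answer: -405508647/25364 + 11*sqrt(42) ≈ -15916.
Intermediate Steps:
h = -25485 (h = 15 - 3*8500 = 15 - 25500 = -25485)
P = -9956 (P = 6469 - 16425 = -9956)
G = 11*sqrt(42) (G = sqrt(5082) = 11*sqrt(42) ≈ 71.288)
H = 10985/25364 (H = (-1049 - 9936)/(121 - 25485) = -10985/(-25364) = -10985*(-1/25364) = 10985/25364 ≈ 0.43309)
(P + H) + (-6032 + G) = (-9956 + 10985/25364) + (-6032 + 11*sqrt(42)) = -252512999/25364 + (-6032 + 11*sqrt(42)) = -405508647/25364 + 11*sqrt(42)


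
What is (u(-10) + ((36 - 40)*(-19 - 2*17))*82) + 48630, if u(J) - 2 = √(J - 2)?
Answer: 66016 + 2*I*√3 ≈ 66016.0 + 3.4641*I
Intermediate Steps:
u(J) = 2 + √(-2 + J) (u(J) = 2 + √(J - 2) = 2 + √(-2 + J))
(u(-10) + ((36 - 40)*(-19 - 2*17))*82) + 48630 = ((2 + √(-2 - 10)) + ((36 - 40)*(-19 - 2*17))*82) + 48630 = ((2 + √(-12)) - 4*(-19 - 34)*82) + 48630 = ((2 + 2*I*√3) - 4*(-53)*82) + 48630 = ((2 + 2*I*√3) + 212*82) + 48630 = ((2 + 2*I*√3) + 17384) + 48630 = (17386 + 2*I*√3) + 48630 = 66016 + 2*I*√3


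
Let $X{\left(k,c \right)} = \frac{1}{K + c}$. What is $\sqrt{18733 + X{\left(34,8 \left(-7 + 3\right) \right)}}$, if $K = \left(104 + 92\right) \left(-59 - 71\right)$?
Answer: $\frac{\sqrt{3048150129510}}{12756} \approx 136.87$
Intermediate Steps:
$K = -25480$ ($K = 196 \left(-130\right) = -25480$)
$X{\left(k,c \right)} = \frac{1}{-25480 + c}$
$\sqrt{18733 + X{\left(34,8 \left(-7 + 3\right) \right)}} = \sqrt{18733 + \frac{1}{-25480 + 8 \left(-7 + 3\right)}} = \sqrt{18733 + \frac{1}{-25480 + 8 \left(-4\right)}} = \sqrt{18733 + \frac{1}{-25480 - 32}} = \sqrt{18733 + \frac{1}{-25512}} = \sqrt{18733 - \frac{1}{25512}} = \sqrt{\frac{477916295}{25512}} = \frac{\sqrt{3048150129510}}{12756}$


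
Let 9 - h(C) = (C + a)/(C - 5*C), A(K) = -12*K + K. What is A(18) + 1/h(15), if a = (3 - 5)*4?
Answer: -108246/547 ≈ -197.89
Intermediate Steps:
a = -8 (a = -2*4 = -8)
A(K) = -11*K
h(C) = 9 + (-8 + C)/(4*C) (h(C) = 9 - (C - 8)/(C - 5*C) = 9 - (-8 + C)/((-4*C)) = 9 - (-8 + C)*(-1/(4*C)) = 9 - (-1)*(-8 + C)/(4*C) = 9 + (-8 + C)/(4*C))
A(18) + 1/h(15) = -11*18 + 1/(37/4 - 2/15) = -198 + 1/(37/4 - 2*1/15) = -198 + 1/(37/4 - 2/15) = -198 + 1/(547/60) = -198 + 60/547 = -108246/547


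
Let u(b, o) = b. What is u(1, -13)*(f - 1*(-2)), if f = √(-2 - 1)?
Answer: 2 + I*√3 ≈ 2.0 + 1.732*I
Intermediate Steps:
f = I*√3 (f = √(-3) = I*√3 ≈ 1.732*I)
u(1, -13)*(f - 1*(-2)) = 1*(I*√3 - 1*(-2)) = 1*(I*√3 + 2) = 1*(2 + I*√3) = 2 + I*√3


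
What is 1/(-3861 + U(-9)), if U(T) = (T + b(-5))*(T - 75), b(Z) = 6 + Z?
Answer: -1/3189 ≈ -0.00031358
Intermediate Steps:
U(T) = (1 + T)*(-75 + T) (U(T) = (T + (6 - 5))*(T - 75) = (T + 1)*(-75 + T) = (1 + T)*(-75 + T))
1/(-3861 + U(-9)) = 1/(-3861 + (-75 + (-9)² - 74*(-9))) = 1/(-3861 + (-75 + 81 + 666)) = 1/(-3861 + 672) = 1/(-3189) = -1/3189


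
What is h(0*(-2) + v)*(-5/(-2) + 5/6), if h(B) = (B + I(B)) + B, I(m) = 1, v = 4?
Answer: 30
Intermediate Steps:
h(B) = 1 + 2*B (h(B) = (B + 1) + B = (1 + B) + B = 1 + 2*B)
h(0*(-2) + v)*(-5/(-2) + 5/6) = (1 + 2*(0*(-2) + 4))*(-5/(-2) + 5/6) = (1 + 2*(0 + 4))*(-5*(-½) + 5*(⅙)) = (1 + 2*4)*(5/2 + ⅚) = (1 + 8)*(10/3) = 9*(10/3) = 30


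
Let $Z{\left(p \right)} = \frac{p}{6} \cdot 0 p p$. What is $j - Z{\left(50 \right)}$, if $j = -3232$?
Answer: $-3232$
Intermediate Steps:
$Z{\left(p \right)} = 0$ ($Z{\left(p \right)} = p \frac{1}{6} \cdot 0 p = \frac{p}{6} \cdot 0 p = 0 p = 0$)
$j - Z{\left(50 \right)} = -3232 - 0 = -3232 + 0 = -3232$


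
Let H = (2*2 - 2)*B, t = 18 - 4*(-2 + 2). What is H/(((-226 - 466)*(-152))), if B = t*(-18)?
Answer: -81/13148 ≈ -0.0061606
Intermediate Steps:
t = 18 (t = 18 - 4*0 = 18 + 0 = 18)
B = -324 (B = 18*(-18) = -324)
H = -648 (H = (2*2 - 2)*(-324) = (4 - 2)*(-324) = 2*(-324) = -648)
H/(((-226 - 466)*(-152))) = -648*(-1/(152*(-226 - 466))) = -648/((-692*(-152))) = -648/105184 = -648*1/105184 = -81/13148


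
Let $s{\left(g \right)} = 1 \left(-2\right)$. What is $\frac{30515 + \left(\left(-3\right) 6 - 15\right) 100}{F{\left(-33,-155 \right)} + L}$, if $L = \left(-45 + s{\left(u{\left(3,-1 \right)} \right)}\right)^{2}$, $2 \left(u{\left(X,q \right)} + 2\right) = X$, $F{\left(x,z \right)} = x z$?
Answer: $\frac{27215}{7324} \approx 3.7159$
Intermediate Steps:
$u{\left(X,q \right)} = -2 + \frac{X}{2}$
$s{\left(g \right)} = -2$
$L = 2209$ ($L = \left(-45 - 2\right)^{2} = \left(-47\right)^{2} = 2209$)
$\frac{30515 + \left(\left(-3\right) 6 - 15\right) 100}{F{\left(-33,-155 \right)} + L} = \frac{30515 + \left(\left(-3\right) 6 - 15\right) 100}{\left(-33\right) \left(-155\right) + 2209} = \frac{30515 + \left(-18 - 15\right) 100}{5115 + 2209} = \frac{30515 - 3300}{7324} = \left(30515 - 3300\right) \frac{1}{7324} = 27215 \cdot \frac{1}{7324} = \frac{27215}{7324}$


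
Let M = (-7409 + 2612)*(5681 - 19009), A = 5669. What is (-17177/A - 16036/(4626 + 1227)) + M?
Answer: 2121385736346247/33180657 ≈ 6.3934e+7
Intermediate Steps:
M = 63934416 (M = -4797*(-13328) = 63934416)
(-17177/A - 16036/(4626 + 1227)) + M = (-17177/5669 - 16036/(4626 + 1227)) + 63934416 = (-17177*1/5669 - 16036/5853) + 63934416 = (-17177/5669 - 16036*1/5853) + 63934416 = (-17177/5669 - 16036/5853) + 63934416 = -191445065/33180657 + 63934416 = 2121385736346247/33180657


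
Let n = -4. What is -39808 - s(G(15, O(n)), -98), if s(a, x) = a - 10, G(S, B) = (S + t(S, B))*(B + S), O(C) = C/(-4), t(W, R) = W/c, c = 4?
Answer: -40098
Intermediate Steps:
t(W, R) = W/4
O(C) = -C/4 (O(C) = C*(-¼) = -C/4)
G(S, B) = 5*S*(B + S)/4 (G(S, B) = (S + S/4)*(B + S) = (5*S/4)*(B + S) = 5*S*(B + S)/4)
s(a, x) = -10 + a
-39808 - s(G(15, O(n)), -98) = -39808 - (-10 + (5/4)*15*(-¼*(-4) + 15)) = -39808 - (-10 + (5/4)*15*(1 + 15)) = -39808 - (-10 + (5/4)*15*16) = -39808 - (-10 + 300) = -39808 - 1*290 = -39808 - 290 = -40098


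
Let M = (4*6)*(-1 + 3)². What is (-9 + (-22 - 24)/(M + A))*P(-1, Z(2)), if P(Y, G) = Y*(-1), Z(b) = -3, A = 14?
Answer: -518/55 ≈ -9.4182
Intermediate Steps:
P(Y, G) = -Y
M = 96 (M = 24*2² = 24*4 = 96)
(-9 + (-22 - 24)/(M + A))*P(-1, Z(2)) = (-9 + (-22 - 24)/(96 + 14))*(-1*(-1)) = (-9 - 46/110)*1 = (-9 - 46*1/110)*1 = (-9 - 23/55)*1 = -518/55*1 = -518/55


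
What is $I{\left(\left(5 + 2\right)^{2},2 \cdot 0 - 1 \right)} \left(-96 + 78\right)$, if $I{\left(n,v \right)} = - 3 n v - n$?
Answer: $-1764$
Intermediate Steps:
$I{\left(n,v \right)} = - n - 3 n v$ ($I{\left(n,v \right)} = - 3 n v - n = - n - 3 n v$)
$I{\left(\left(5 + 2\right)^{2},2 \cdot 0 - 1 \right)} \left(-96 + 78\right) = - \left(5 + 2\right)^{2} \left(1 + 3 \left(2 \cdot 0 - 1\right)\right) \left(-96 + 78\right) = - 7^{2} \left(1 + 3 \left(0 - 1\right)\right) \left(-18\right) = \left(-1\right) 49 \left(1 + 3 \left(-1\right)\right) \left(-18\right) = \left(-1\right) 49 \left(1 - 3\right) \left(-18\right) = \left(-1\right) 49 \left(-2\right) \left(-18\right) = 98 \left(-18\right) = -1764$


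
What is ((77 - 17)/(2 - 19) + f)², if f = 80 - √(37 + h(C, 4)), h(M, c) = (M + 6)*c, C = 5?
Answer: 1315609/289 ≈ 4552.3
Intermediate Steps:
h(M, c) = c*(6 + M) (h(M, c) = (6 + M)*c = c*(6 + M))
f = 71 (f = 80 - √(37 + 4*(6 + 5)) = 80 - √(37 + 4*11) = 80 - √(37 + 44) = 80 - √81 = 80 - 1*9 = 80 - 9 = 71)
((77 - 17)/(2 - 19) + f)² = ((77 - 17)/(2 - 19) + 71)² = (60/(-17) + 71)² = (60*(-1/17) + 71)² = (-60/17 + 71)² = (1147/17)² = 1315609/289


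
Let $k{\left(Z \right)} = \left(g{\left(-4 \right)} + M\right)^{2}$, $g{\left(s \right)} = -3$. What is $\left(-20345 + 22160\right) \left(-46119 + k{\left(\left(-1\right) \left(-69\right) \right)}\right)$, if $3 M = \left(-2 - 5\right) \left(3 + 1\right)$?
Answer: $- \frac{250289710}{3} \approx -8.343 \cdot 10^{7}$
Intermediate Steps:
$M = - \frac{28}{3}$ ($M = \frac{\left(-2 - 5\right) \left(3 + 1\right)}{3} = \frac{\left(-7\right) 4}{3} = \frac{1}{3} \left(-28\right) = - \frac{28}{3} \approx -9.3333$)
$k{\left(Z \right)} = \frac{1369}{9}$ ($k{\left(Z \right)} = \left(-3 - \frac{28}{3}\right)^{2} = \left(- \frac{37}{3}\right)^{2} = \frac{1369}{9}$)
$\left(-20345 + 22160\right) \left(-46119 + k{\left(\left(-1\right) \left(-69\right) \right)}\right) = \left(-20345 + 22160\right) \left(-46119 + \frac{1369}{9}\right) = 1815 \left(- \frac{413702}{9}\right) = - \frac{250289710}{3}$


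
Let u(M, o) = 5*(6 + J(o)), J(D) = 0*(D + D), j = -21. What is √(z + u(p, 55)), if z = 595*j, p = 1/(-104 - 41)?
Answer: 3*I*√1385 ≈ 111.65*I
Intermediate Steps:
J(D) = 0 (J(D) = 0*(2*D) = 0)
p = -1/145 (p = 1/(-145) = -1/145 ≈ -0.0068966)
u(M, o) = 30 (u(M, o) = 5*(6 + 0) = 5*6 = 30)
z = -12495 (z = 595*(-21) = -12495)
√(z + u(p, 55)) = √(-12495 + 30) = √(-12465) = 3*I*√1385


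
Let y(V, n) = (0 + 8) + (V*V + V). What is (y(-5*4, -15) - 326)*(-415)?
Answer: -25730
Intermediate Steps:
y(V, n) = 8 + V + V² (y(V, n) = 8 + (V² + V) = 8 + (V + V²) = 8 + V + V²)
(y(-5*4, -15) - 326)*(-415) = ((8 - 5*4 + (-5*4)²) - 326)*(-415) = ((8 - 20 + (-20)²) - 326)*(-415) = ((8 - 20 + 400) - 326)*(-415) = (388 - 326)*(-415) = 62*(-415) = -25730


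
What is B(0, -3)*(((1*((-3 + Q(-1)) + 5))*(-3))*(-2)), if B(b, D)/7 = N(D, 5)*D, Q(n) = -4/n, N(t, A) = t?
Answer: 2268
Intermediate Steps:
B(b, D) = 7*D² (B(b, D) = 7*(D*D) = 7*D²)
B(0, -3)*(((1*((-3 + Q(-1)) + 5))*(-3))*(-2)) = (7*(-3)²)*(((1*((-3 - 4/(-1)) + 5))*(-3))*(-2)) = (7*9)*(((1*((-3 - 4*(-1)) + 5))*(-3))*(-2)) = 63*(((1*((-3 + 4) + 5))*(-3))*(-2)) = 63*(((1*(1 + 5))*(-3))*(-2)) = 63*(((1*6)*(-3))*(-2)) = 63*((6*(-3))*(-2)) = 63*(-18*(-2)) = 63*36 = 2268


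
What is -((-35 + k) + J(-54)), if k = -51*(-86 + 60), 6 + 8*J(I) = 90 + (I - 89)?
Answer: -10269/8 ≈ -1283.6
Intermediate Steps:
J(I) = -5/8 + I/8 (J(I) = -3/4 + (90 + (I - 89))/8 = -3/4 + (90 + (-89 + I))/8 = -3/4 + (1 + I)/8 = -3/4 + (1/8 + I/8) = -5/8 + I/8)
k = 1326 (k = -51*(-26) = 1326)
-((-35 + k) + J(-54)) = -((-35 + 1326) + (-5/8 + (1/8)*(-54))) = -(1291 + (-5/8 - 27/4)) = -(1291 - 59/8) = -1*10269/8 = -10269/8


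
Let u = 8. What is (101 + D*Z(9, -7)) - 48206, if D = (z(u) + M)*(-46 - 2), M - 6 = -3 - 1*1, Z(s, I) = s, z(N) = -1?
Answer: -48537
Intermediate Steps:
M = 2 (M = 6 + (-3 - 1*1) = 6 + (-3 - 1) = 6 - 4 = 2)
D = -48 (D = (-1 + 2)*(-46 - 2) = 1*(-48) = -48)
(101 + D*Z(9, -7)) - 48206 = (101 - 48*9) - 48206 = (101 - 432) - 48206 = -331 - 48206 = -48537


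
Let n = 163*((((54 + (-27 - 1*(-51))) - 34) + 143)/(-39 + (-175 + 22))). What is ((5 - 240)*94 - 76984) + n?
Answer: -19052689/192 ≈ -99233.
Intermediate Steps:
n = -30481/192 (n = 163*((((54 + (-27 + 51)) - 34) + 143)/(-39 - 153)) = 163*((((54 + 24) - 34) + 143)/(-192)) = 163*(((78 - 34) + 143)*(-1/192)) = 163*((44 + 143)*(-1/192)) = 163*(187*(-1/192)) = 163*(-187/192) = -30481/192 ≈ -158.76)
((5 - 240)*94 - 76984) + n = ((5 - 240)*94 - 76984) - 30481/192 = (-235*94 - 76984) - 30481/192 = (-22090 - 76984) - 30481/192 = -99074 - 30481/192 = -19052689/192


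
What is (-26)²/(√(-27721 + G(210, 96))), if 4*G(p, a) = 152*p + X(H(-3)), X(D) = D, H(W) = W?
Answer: -1352*I*√78967/78967 ≈ -4.8112*I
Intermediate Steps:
G(p, a) = -¾ + 38*p (G(p, a) = (152*p - 3)/4 = (-3 + 152*p)/4 = -¾ + 38*p)
(-26)²/(√(-27721 + G(210, 96))) = (-26)²/(√(-27721 + (-¾ + 38*210))) = 676/(√(-27721 + (-¾ + 7980))) = 676/(√(-27721 + 31917/4)) = 676/(√(-78967/4)) = 676/((I*√78967/2)) = 676*(-2*I*√78967/78967) = -1352*I*√78967/78967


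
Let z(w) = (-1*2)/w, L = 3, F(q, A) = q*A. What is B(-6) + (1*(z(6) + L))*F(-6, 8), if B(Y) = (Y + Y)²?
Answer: 16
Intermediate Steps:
F(q, A) = A*q
z(w) = -2/w
B(Y) = 4*Y² (B(Y) = (2*Y)² = 4*Y²)
B(-6) + (1*(z(6) + L))*F(-6, 8) = 4*(-6)² + (1*(-2/6 + 3))*(8*(-6)) = 4*36 + (1*(-2*⅙ + 3))*(-48) = 144 + (1*(-⅓ + 3))*(-48) = 144 + (1*(8/3))*(-48) = 144 + (8/3)*(-48) = 144 - 128 = 16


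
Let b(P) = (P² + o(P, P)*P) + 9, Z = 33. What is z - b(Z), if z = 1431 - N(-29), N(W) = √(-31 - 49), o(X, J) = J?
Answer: -756 - 4*I*√5 ≈ -756.0 - 8.9443*I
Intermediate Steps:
N(W) = 4*I*√5 (N(W) = √(-80) = 4*I*√5)
b(P) = 9 + 2*P² (b(P) = (P² + P*P) + 9 = (P² + P²) + 9 = 2*P² + 9 = 9 + 2*P²)
z = 1431 - 4*I*√5 ≈ 1431.0 - 8.9443*I
z - b(Z) = (1431 - 4*I*√5) - (9 + 2*33²) = (1431 - 4*I*√5) - (9 + 2*1089) = (1431 - 4*I*√5) - (9 + 2178) = (1431 - 4*I*√5) - 1*2187 = (1431 - 4*I*√5) - 2187 = -756 - 4*I*√5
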